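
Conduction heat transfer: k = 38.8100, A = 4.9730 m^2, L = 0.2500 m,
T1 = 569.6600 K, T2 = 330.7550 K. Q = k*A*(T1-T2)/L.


dT = 238.9050 K
Q = 38.8100 * 4.9730 * 238.9050 / 0.2500 = 184436.6955 W

184436.6955 W


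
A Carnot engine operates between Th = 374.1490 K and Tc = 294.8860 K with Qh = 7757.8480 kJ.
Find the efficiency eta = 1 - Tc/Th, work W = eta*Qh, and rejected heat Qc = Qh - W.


eta = 1 - 294.8860/374.1490 = 0.2118
W = 0.2118 * 7757.8480 = 1643.4904 kJ
Qc = 7757.8480 - 1643.4904 = 6114.3576 kJ

eta = 21.1849%, W = 1643.4904 kJ, Qc = 6114.3576 kJ


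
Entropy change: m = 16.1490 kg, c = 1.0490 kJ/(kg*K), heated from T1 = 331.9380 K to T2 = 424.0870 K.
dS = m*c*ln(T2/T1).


T2/T1 = 1.2776
ln(T2/T1) = 0.2450
dS = 16.1490 * 1.0490 * 0.2450 = 4.1502 kJ/K

4.1502 kJ/K


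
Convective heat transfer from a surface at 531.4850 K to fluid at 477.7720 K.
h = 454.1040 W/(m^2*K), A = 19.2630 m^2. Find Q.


dT = 53.7130 K
Q = 454.1040 * 19.2630 * 53.7130 = 469849.3837 W

469849.3837 W


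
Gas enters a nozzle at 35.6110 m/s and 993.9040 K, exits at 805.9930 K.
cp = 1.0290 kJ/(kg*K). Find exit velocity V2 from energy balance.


dT = 187.9110 K
2*cp*1000*dT = 386720.8380
V1^2 = 1268.1433
V2 = sqrt(387988.9813) = 622.8876 m/s

622.8876 m/s


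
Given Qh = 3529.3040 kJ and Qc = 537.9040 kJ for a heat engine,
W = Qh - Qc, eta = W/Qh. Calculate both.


W = 3529.3040 - 537.9040 = 2991.4000 kJ
eta = 2991.4000 / 3529.3040 = 0.8476 = 84.7589%

W = 2991.4000 kJ, eta = 84.7589%


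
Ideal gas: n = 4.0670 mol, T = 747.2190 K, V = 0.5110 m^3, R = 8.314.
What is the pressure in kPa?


P = nRT/V = 4.0670 * 8.314 * 747.2190 / 0.5110
= 25265.7444 / 0.5110 = 49443.7269 Pa = 49.4437 kPa

49.4437 kPa


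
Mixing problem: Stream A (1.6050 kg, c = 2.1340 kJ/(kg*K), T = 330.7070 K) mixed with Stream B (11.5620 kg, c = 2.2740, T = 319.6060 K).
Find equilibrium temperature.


num = 9535.7717
den = 29.7171
Tf = 320.8855 K

320.8855 K


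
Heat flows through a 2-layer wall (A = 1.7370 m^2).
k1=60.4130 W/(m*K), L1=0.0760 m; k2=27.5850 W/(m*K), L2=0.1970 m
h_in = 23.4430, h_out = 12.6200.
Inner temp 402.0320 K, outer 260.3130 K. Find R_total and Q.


R_conv_in = 1/(23.4430*1.7370) = 0.0246
R_1 = 0.0760/(60.4130*1.7370) = 0.0007
R_2 = 0.1970/(27.5850*1.7370) = 0.0041
R_conv_out = 1/(12.6200*1.7370) = 0.0456
R_total = 0.0750 K/W
Q = 141.7190 / 0.0750 = 1889.2889 W

R_total = 0.0750 K/W, Q = 1889.2889 W


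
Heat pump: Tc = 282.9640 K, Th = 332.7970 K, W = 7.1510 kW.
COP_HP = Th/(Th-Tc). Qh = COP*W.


COP = 332.7970 / 49.8330 = 6.6782
Qh = 6.6782 * 7.1510 = 47.7561 kW

COP = 6.6782, Qh = 47.7561 kW


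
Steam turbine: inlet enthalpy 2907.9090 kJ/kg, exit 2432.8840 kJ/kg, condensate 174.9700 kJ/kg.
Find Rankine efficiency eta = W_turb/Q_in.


W = 475.0250 kJ/kg
Q_in = 2732.9390 kJ/kg
eta = 0.1738 = 17.3815%

eta = 17.3815%


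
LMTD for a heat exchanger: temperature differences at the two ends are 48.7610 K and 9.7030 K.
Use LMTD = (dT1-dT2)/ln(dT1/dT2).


dT1/dT2 = 5.0254
ln(dT1/dT2) = 1.6145
LMTD = 39.0580 / 1.6145 = 24.1921 K

24.1921 K


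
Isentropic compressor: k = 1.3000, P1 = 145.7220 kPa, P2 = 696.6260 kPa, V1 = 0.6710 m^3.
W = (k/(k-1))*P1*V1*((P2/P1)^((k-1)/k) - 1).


(k-1)/k = 0.2308
(P2/P1)^exp = 1.4348
W = 4.3333 * 145.7220 * 0.6710 * (1.4348 - 1) = 184.2442 kJ

184.2442 kJ


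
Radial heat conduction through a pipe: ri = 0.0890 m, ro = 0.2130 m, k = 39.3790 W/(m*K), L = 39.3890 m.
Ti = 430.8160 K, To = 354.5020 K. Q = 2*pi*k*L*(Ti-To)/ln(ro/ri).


dT = 76.3140 K
ln(ro/ri) = 0.8727
Q = 2*pi*39.3790*39.3890*76.3140 / 0.8727 = 852276.9580 W

852276.9580 W


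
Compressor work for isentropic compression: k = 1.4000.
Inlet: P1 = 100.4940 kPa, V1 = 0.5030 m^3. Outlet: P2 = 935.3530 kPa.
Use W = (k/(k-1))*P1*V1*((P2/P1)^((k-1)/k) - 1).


(k-1)/k = 0.2857
(P2/P1)^exp = 1.8915
W = 3.5000 * 100.4940 * 0.5030 * (1.8915 - 1) = 157.7268 kJ

157.7268 kJ


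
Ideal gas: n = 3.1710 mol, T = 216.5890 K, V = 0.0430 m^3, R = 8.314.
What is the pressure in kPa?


P = nRT/V = 3.1710 * 8.314 * 216.5890 / 0.0430
= 5710.0861 / 0.0430 = 132792.7005 Pa = 132.7927 kPa

132.7927 kPa


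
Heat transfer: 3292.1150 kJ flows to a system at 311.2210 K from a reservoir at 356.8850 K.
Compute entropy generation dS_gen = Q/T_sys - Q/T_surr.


dS_sys = 3292.1150/311.2210 = 10.5781 kJ/K
dS_surr = -3292.1150/356.8850 = -9.2246 kJ/K
dS_gen = 10.5781 - 9.2246 = 1.3535 kJ/K (irreversible)

dS_gen = 1.3535 kJ/K, irreversible


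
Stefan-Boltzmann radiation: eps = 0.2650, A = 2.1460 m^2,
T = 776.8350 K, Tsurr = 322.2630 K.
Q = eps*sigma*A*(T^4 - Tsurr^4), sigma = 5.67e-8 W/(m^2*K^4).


T^4 = 3.6418e+11
Tsurr^4 = 1.0786e+10
Q = 0.2650 * 5.67e-8 * 2.1460 * 3.5339e+11 = 11395.0808 W

11395.0808 W


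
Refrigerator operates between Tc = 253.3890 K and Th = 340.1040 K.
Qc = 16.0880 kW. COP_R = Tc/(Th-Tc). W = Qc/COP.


COP = 253.3890 / 86.7150 = 2.9221
W = 16.0880 / 2.9221 = 5.5056 kW

COP = 2.9221, W = 5.5056 kW


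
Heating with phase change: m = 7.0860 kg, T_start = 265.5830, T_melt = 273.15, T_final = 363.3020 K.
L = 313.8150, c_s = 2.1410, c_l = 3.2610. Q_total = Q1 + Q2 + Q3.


Q1 (sensible, solid) = 7.0860 * 2.1410 * 7.5670 = 114.7999 kJ
Q2 (latent) = 7.0860 * 313.8150 = 2223.6931 kJ
Q3 (sensible, liquid) = 7.0860 * 3.2610 * 90.1520 = 2083.1825 kJ
Q_total = 4421.6755 kJ

4421.6755 kJ


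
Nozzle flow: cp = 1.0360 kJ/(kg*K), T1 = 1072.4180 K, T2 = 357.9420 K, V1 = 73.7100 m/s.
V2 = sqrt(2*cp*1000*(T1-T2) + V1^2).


dT = 714.4760 K
2*cp*1000*dT = 1480394.2720
V1^2 = 5433.1641
V2 = sqrt(1485827.4361) = 1218.9452 m/s

1218.9452 m/s


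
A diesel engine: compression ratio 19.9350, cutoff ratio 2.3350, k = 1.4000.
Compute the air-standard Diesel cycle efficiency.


r^(k-1) = 3.3101
rc^k = 3.2779
eta = 0.6318 = 63.1797%

63.1797%


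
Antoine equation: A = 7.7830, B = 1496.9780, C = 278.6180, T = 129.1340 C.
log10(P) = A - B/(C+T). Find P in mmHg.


C+T = 407.7520
B/(C+T) = 3.6713
log10(P) = 7.7830 - 3.6713 = 4.1117
P = 10^4.1117 = 12933.1616 mmHg

12933.1616 mmHg


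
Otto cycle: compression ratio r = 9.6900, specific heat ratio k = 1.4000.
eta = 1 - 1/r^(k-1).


r^(k-1) = 2.4804
eta = 1 - 1/2.4804 = 0.5968 = 59.6846%

59.6846%


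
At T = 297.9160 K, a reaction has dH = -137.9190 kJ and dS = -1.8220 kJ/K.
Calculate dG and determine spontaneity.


T*dS = 297.9160 * -1.8220 = -542.8030 kJ
dG = -137.9190 + 542.8030 = 404.8840 kJ (non-spontaneous)

dG = 404.8840 kJ, non-spontaneous


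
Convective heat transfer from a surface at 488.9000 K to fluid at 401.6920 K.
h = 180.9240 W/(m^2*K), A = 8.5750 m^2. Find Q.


dT = 87.2080 K
Q = 180.9240 * 8.5750 * 87.2080 = 135296.5231 W

135296.5231 W


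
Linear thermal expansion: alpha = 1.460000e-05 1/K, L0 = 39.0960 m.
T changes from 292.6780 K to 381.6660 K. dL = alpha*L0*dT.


dT = 88.9880 K
dL = 1.460000e-05 * 39.0960 * 88.9880 = 0.050794 m
L_final = 39.146794 m

dL = 0.050794 m


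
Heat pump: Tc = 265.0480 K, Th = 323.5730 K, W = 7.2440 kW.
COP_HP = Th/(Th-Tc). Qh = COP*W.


COP = 323.5730 / 58.5250 = 5.5288
Qh = 5.5288 * 7.2440 = 40.0506 kW

COP = 5.5288, Qh = 40.0506 kW


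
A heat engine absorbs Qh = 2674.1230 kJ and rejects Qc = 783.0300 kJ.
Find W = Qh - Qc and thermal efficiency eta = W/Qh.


W = 2674.1230 - 783.0300 = 1891.0930 kJ
eta = 1891.0930 / 2674.1230 = 0.7072 = 70.7183%

W = 1891.0930 kJ, eta = 70.7183%


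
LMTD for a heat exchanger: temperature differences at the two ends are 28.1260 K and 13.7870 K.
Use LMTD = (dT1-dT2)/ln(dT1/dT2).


dT1/dT2 = 2.0400
ln(dT1/dT2) = 0.7130
LMTD = 14.3390 / 0.7130 = 20.1117 K

20.1117 K


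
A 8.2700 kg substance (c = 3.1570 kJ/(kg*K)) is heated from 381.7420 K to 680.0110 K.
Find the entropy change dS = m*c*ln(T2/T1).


T2/T1 = 1.7813
ln(T2/T1) = 0.5774
dS = 8.2700 * 3.1570 * 0.5774 = 15.0740 kJ/K

15.0740 kJ/K


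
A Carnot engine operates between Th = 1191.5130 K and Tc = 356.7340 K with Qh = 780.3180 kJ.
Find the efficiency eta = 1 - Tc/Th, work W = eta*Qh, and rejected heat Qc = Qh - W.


eta = 1 - 356.7340/1191.5130 = 0.7006
W = 0.7006 * 780.3180 = 546.6941 kJ
Qc = 780.3180 - 546.6941 = 233.6239 kJ

eta = 70.0604%, W = 546.6941 kJ, Qc = 233.6239 kJ


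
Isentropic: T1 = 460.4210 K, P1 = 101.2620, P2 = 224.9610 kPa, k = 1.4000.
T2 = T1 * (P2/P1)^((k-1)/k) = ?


(k-1)/k = 0.2857
(P2/P1)^exp = 1.2562
T2 = 460.4210 * 1.2562 = 578.3637 K

578.3637 K


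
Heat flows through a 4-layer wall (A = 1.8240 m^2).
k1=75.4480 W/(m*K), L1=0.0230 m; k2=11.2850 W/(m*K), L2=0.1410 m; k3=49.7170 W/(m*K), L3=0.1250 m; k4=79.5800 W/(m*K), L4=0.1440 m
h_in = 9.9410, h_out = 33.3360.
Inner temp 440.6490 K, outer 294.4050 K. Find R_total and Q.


R_conv_in = 1/(9.9410*1.8240) = 0.0551
R_1 = 0.0230/(75.4480*1.8240) = 0.0002
R_2 = 0.1410/(11.2850*1.8240) = 0.0069
R_3 = 0.1250/(49.7170*1.8240) = 0.0014
R_4 = 0.1440/(79.5800*1.8240) = 0.0010
R_conv_out = 1/(33.3360*1.8240) = 0.0164
R_total = 0.0810 K/W
Q = 146.2440 / 0.0810 = 1805.8465 W

R_total = 0.0810 K/W, Q = 1805.8465 W


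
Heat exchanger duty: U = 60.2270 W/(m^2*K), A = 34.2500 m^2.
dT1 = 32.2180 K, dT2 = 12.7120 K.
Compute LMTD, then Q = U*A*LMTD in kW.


LMTD = 20.9747 K
Q = 60.2270 * 34.2500 * 20.9747 = 43266.0197 W = 43.2660 kW

43.2660 kW


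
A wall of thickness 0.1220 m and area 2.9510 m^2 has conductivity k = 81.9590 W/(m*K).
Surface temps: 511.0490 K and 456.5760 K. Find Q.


dT = 54.4730 K
Q = 81.9590 * 2.9510 * 54.4730 / 0.1220 = 107990.9405 W

107990.9405 W


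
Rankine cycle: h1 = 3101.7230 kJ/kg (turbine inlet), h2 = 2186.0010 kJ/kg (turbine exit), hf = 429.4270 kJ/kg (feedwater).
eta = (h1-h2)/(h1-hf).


W = 915.7220 kJ/kg
Q_in = 2672.2960 kJ/kg
eta = 0.3427 = 34.2672%

eta = 34.2672%


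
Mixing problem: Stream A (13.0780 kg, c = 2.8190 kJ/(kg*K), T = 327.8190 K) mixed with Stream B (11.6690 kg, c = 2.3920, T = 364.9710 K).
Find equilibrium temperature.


num = 22272.8255
den = 64.7791
Tf = 343.8272 K

343.8272 K


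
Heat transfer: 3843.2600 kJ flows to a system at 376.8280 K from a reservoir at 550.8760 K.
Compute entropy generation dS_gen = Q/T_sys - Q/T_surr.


dS_sys = 3843.2600/376.8280 = 10.1990 kJ/K
dS_surr = -3843.2600/550.8760 = -6.9766 kJ/K
dS_gen = 10.1990 - 6.9766 = 3.2223 kJ/K (irreversible)

dS_gen = 3.2223 kJ/K, irreversible


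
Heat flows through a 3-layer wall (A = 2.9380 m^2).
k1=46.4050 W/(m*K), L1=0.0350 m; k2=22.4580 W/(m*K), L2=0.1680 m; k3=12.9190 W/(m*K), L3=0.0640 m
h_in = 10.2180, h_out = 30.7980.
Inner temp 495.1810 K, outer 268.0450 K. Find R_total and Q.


R_conv_in = 1/(10.2180*2.9380) = 0.0333
R_1 = 0.0350/(46.4050*2.9380) = 0.0003
R_2 = 0.1680/(22.4580*2.9380) = 0.0025
R_3 = 0.0640/(12.9190*2.9380) = 0.0017
R_conv_out = 1/(30.7980*2.9380) = 0.0111
R_total = 0.0489 K/W
Q = 227.1360 / 0.0489 = 4649.5438 W

R_total = 0.0489 K/W, Q = 4649.5438 W


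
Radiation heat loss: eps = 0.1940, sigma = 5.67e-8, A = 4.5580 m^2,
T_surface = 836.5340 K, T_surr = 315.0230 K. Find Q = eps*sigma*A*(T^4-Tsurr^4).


T^4 = 4.8970e+11
Tsurr^4 = 9.8485e+09
Q = 0.1940 * 5.67e-8 * 4.5580 * 4.7986e+11 = 24058.6005 W

24058.6005 W


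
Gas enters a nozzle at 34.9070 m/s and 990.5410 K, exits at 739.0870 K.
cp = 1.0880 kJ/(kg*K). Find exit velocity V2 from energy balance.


dT = 251.4540 K
2*cp*1000*dT = 547163.9040
V1^2 = 1218.4986
V2 = sqrt(548382.4026) = 740.5285 m/s

740.5285 m/s


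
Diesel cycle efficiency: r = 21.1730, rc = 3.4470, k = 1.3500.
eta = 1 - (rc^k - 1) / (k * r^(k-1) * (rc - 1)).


r^(k-1) = 2.9109
rc^k = 5.3155
eta = 0.5512 = 55.1212%

55.1212%


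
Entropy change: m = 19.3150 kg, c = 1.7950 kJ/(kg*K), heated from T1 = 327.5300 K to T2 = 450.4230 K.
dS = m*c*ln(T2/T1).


T2/T1 = 1.3752
ln(T2/T1) = 0.3186
dS = 19.3150 * 1.7950 * 0.3186 = 11.0463 kJ/K

11.0463 kJ/K


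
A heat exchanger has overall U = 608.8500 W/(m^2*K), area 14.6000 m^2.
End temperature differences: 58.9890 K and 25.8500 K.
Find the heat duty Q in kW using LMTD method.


LMTD = 40.1665 K
Q = 608.8500 * 14.6000 * 40.1665 = 357048.6192 W = 357.0486 kW

357.0486 kW


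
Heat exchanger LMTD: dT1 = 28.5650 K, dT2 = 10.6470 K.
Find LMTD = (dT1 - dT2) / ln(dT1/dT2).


dT1/dT2 = 2.6829
ln(dT1/dT2) = 0.9869
LMTD = 17.9180 / 0.9869 = 18.1558 K

18.1558 K


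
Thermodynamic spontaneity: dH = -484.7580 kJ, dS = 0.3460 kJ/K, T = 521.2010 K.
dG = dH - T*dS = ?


T*dS = 521.2010 * 0.3460 = 180.3355 kJ
dG = -484.7580 - 180.3355 = -665.0935 kJ (spontaneous)

dG = -665.0935 kJ, spontaneous


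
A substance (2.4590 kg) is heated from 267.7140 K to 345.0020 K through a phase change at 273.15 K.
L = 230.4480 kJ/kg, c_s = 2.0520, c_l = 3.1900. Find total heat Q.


Q1 (sensible, solid) = 2.4590 * 2.0520 * 5.4360 = 27.4293 kJ
Q2 (latent) = 2.4590 * 230.4480 = 566.6716 kJ
Q3 (sensible, liquid) = 2.4590 * 3.1900 * 71.8520 = 563.6222 kJ
Q_total = 1157.7231 kJ

1157.7231 kJ


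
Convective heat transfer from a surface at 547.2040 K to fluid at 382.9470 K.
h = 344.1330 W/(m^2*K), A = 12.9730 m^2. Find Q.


dT = 164.2570 K
Q = 344.1330 * 12.9730 * 164.2570 = 733315.0955 W

733315.0955 W


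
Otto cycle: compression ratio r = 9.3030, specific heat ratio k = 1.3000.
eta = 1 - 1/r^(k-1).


r^(k-1) = 1.9525
eta = 1 - 1/1.9525 = 0.4878 = 48.7831%

48.7831%


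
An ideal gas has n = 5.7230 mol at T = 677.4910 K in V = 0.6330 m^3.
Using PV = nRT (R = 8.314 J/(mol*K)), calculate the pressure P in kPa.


P = nRT/V = 5.7230 * 8.314 * 677.4910 / 0.6330
= 32235.7142 / 0.6330 = 50925.2989 Pa = 50.9253 kPa

50.9253 kPa


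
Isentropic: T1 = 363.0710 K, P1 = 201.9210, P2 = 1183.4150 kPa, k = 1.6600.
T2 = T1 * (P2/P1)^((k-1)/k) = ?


(k-1)/k = 0.3976
(P2/P1)^exp = 2.0199
T2 = 363.0710 * 2.0199 = 733.3703 K

733.3703 K


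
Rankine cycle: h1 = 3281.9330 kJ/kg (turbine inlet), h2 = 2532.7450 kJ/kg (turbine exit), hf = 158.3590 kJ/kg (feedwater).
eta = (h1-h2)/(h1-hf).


W = 749.1880 kJ/kg
Q_in = 3123.5740 kJ/kg
eta = 0.2398 = 23.9850%

eta = 23.9850%


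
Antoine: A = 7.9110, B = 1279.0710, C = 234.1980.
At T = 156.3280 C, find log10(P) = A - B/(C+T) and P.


C+T = 390.5260
B/(C+T) = 3.2753
log10(P) = 7.9110 - 3.2753 = 4.6357
P = 10^4.6357 = 43226.3096 mmHg

43226.3096 mmHg


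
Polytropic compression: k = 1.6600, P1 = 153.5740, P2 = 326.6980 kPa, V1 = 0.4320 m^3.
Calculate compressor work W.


(k-1)/k = 0.3976
(P2/P1)^exp = 1.3500
W = 2.5152 * 153.5740 * 0.4320 * (1.3500 - 1) = 58.4068 kJ

58.4068 kJ


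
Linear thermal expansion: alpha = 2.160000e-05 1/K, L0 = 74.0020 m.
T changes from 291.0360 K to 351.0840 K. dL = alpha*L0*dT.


dT = 60.0480 K
dL = 2.160000e-05 * 74.0020 * 60.0480 = 0.095983 m
L_final = 74.097983 m

dL = 0.095983 m


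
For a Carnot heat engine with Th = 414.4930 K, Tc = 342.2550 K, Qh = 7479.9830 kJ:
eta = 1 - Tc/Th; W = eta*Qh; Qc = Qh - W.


eta = 1 - 342.2550/414.4930 = 0.1743
W = 0.1743 * 7479.9830 = 1303.6143 kJ
Qc = 7479.9830 - 1303.6143 = 6176.3687 kJ

eta = 17.4280%, W = 1303.6143 kJ, Qc = 6176.3687 kJ


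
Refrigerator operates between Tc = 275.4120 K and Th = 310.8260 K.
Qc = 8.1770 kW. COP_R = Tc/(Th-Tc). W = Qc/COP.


COP = 275.4120 / 35.4140 = 7.7769
W = 8.1770 / 7.7769 = 1.0514 kW

COP = 7.7769, W = 1.0514 kW


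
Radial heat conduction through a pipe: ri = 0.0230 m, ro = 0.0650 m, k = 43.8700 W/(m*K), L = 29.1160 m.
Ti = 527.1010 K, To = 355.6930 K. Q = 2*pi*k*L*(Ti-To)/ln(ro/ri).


dT = 171.4080 K
ln(ro/ri) = 1.0389
Q = 2*pi*43.8700*29.1160*171.4080 / 1.0389 = 1324156.9321 W

1324156.9321 W


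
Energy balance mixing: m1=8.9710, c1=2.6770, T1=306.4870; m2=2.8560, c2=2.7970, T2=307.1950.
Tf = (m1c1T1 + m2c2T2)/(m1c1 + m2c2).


num = 9814.3427
den = 32.0036
Tf = 306.6637 K

306.6637 K


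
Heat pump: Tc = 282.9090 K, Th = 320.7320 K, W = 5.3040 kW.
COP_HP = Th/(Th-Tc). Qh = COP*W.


COP = 320.7320 / 37.8230 = 8.4798
Qh = 8.4798 * 5.3040 = 44.9769 kW

COP = 8.4798, Qh = 44.9769 kW


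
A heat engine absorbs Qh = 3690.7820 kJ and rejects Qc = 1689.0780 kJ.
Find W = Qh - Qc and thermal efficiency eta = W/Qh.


W = 3690.7820 - 1689.0780 = 2001.7040 kJ
eta = 2001.7040 / 3690.7820 = 0.5424 = 54.2352%

W = 2001.7040 kJ, eta = 54.2352%


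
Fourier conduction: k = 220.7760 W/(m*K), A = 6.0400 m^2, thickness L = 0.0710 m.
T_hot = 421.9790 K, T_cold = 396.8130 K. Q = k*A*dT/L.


dT = 25.1660 K
Q = 220.7760 * 6.0400 * 25.1660 / 0.0710 = 472655.4204 W

472655.4204 W


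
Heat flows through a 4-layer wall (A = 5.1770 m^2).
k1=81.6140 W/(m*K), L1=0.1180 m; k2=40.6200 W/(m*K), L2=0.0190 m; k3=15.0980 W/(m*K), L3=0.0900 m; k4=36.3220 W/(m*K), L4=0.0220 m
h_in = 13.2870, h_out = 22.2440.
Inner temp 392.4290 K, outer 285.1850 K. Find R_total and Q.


R_conv_in = 1/(13.2870*5.1770) = 0.0145
R_1 = 0.1180/(81.6140*5.1770) = 0.0003
R_2 = 0.0190/(40.6200*5.1770) = 9.0352e-05
R_3 = 0.0900/(15.0980*5.1770) = 0.0012
R_4 = 0.0220/(36.3220*5.1770) = 0.0001
R_conv_out = 1/(22.2440*5.1770) = 0.0087
R_total = 0.0249 K/W
Q = 107.2440 / 0.0249 = 4313.9989 W

R_total = 0.0249 K/W, Q = 4313.9989 W


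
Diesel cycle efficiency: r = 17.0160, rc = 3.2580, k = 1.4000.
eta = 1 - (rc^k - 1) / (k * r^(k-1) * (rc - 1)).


r^(k-1) = 3.1070
rc^k = 5.2255
eta = 0.5698 = 56.9783%

56.9783%


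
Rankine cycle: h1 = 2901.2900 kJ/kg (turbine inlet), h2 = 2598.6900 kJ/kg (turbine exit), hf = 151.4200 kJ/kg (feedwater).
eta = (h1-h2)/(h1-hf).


W = 302.6000 kJ/kg
Q_in = 2749.8700 kJ/kg
eta = 0.1100 = 11.0042%

eta = 11.0042%


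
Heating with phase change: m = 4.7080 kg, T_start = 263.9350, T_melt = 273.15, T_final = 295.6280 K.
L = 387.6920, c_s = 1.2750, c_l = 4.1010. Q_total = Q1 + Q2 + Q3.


Q1 (sensible, solid) = 4.7080 * 1.2750 * 9.2150 = 55.3149 kJ
Q2 (latent) = 4.7080 * 387.6920 = 1825.2539 kJ
Q3 (sensible, liquid) = 4.7080 * 4.1010 * 22.4780 = 433.9942 kJ
Q_total = 2314.5630 kJ

2314.5630 kJ


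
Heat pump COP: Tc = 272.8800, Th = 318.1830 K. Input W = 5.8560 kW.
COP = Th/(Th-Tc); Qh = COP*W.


COP = 318.1830 / 45.3030 = 7.0234
Qh = 7.0234 * 5.8560 = 41.1293 kW

COP = 7.0234, Qh = 41.1293 kW


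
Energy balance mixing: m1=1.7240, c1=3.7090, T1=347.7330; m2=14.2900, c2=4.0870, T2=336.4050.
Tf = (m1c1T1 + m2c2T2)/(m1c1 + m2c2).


num = 21870.6533
den = 64.7975
Tf = 337.5229 K

337.5229 K


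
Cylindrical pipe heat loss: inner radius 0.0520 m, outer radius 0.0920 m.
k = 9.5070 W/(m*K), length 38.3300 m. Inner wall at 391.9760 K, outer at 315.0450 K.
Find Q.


dT = 76.9310 K
ln(ro/ri) = 0.5705
Q = 2*pi*9.5070*38.3300*76.9310 / 0.5705 = 308726.3961 W

308726.3961 W


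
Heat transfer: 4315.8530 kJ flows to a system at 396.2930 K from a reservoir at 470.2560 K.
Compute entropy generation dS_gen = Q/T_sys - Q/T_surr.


dS_sys = 4315.8530/396.2930 = 10.8906 kJ/K
dS_surr = -4315.8530/470.2560 = -9.1777 kJ/K
dS_gen = 10.8906 - 9.1777 = 1.7129 kJ/K (irreversible)

dS_gen = 1.7129 kJ/K, irreversible


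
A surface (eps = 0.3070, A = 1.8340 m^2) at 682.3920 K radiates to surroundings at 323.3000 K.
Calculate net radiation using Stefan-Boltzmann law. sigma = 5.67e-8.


T^4 = 2.1684e+11
Tsurr^4 = 1.0925e+10
Q = 0.3070 * 5.67e-8 * 1.8340 * 2.0591e+11 = 6573.6229 W

6573.6229 W


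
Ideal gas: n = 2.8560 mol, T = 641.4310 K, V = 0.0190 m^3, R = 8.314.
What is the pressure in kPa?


P = nRT/V = 2.8560 * 8.314 * 641.4310 / 0.0190
= 15230.6405 / 0.0190 = 801612.6603 Pa = 801.6127 kPa

801.6127 kPa


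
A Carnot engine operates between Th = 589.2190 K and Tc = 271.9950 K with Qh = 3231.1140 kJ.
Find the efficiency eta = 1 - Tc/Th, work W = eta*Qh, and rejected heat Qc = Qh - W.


eta = 1 - 271.9950/589.2190 = 0.5384
W = 0.5384 * 3231.1140 = 1739.5687 kJ
Qc = 3231.1140 - 1739.5687 = 1491.5453 kJ

eta = 53.8380%, W = 1739.5687 kJ, Qc = 1491.5453 kJ


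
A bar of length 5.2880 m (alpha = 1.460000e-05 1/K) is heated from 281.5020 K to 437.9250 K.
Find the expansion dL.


dT = 156.4230 K
dL = 1.460000e-05 * 5.2880 * 156.4230 = 0.012077 m
L_final = 5.300077 m

dL = 0.012077 m


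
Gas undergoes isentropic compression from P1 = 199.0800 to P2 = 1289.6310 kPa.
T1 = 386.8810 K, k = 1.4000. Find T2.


(k-1)/k = 0.2857
(P2/P1)^exp = 1.7055
T2 = 386.8810 * 1.7055 = 659.8068 K

659.8068 K


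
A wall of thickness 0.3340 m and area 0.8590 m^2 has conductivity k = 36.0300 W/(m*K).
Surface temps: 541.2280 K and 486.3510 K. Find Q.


dT = 54.8770 K
Q = 36.0300 * 0.8590 * 54.8770 / 0.3340 = 5085.1213 W

5085.1213 W


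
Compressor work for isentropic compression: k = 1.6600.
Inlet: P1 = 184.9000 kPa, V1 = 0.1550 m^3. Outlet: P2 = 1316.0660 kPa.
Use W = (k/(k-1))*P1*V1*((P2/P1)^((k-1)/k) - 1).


(k-1)/k = 0.3976
(P2/P1)^exp = 2.1821
W = 2.5152 * 184.9000 * 0.1550 * (2.1821 - 1) = 85.2121 kJ

85.2121 kJ


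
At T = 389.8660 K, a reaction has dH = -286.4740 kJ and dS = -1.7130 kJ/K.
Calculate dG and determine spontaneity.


T*dS = 389.8660 * -1.7130 = -667.8405 kJ
dG = -286.4740 + 667.8405 = 381.3665 kJ (non-spontaneous)

dG = 381.3665 kJ, non-spontaneous


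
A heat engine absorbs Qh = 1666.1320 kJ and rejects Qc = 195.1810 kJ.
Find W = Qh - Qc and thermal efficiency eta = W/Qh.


W = 1666.1320 - 195.1810 = 1470.9510 kJ
eta = 1470.9510 / 1666.1320 = 0.8829 = 88.2854%

W = 1470.9510 kJ, eta = 88.2854%


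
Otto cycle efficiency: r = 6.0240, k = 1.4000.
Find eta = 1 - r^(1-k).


r^(k-1) = 2.0509
eta = 1 - 1/2.0509 = 0.5124 = 51.2420%

51.2420%


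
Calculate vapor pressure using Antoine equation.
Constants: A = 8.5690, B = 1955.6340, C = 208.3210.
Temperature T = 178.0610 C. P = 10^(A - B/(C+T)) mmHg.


C+T = 386.3820
B/(C+T) = 5.0614
log10(P) = 8.5690 - 5.0614 = 3.5076
P = 10^3.5076 = 3218.1007 mmHg

3218.1007 mmHg


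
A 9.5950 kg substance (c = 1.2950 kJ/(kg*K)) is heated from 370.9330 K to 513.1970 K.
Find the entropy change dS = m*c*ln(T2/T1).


T2/T1 = 1.3835
ln(T2/T1) = 0.3246
dS = 9.5950 * 1.2950 * 0.3246 = 4.0338 kJ/K

4.0338 kJ/K


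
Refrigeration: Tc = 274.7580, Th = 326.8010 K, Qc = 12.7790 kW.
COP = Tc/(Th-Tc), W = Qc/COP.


COP = 274.7580 / 52.0430 = 5.2794
W = 12.7790 / 5.2794 = 2.4205 kW

COP = 5.2794, W = 2.4205 kW


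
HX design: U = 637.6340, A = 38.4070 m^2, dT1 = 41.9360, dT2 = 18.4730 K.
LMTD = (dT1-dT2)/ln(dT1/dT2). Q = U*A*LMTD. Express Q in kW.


LMTD = 28.6192 K
Q = 637.6340 * 38.4070 * 28.6192 = 700872.8456 W = 700.8728 kW

700.8728 kW


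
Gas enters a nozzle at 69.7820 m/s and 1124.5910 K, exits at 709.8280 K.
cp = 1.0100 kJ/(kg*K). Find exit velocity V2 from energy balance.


dT = 414.7630 K
2*cp*1000*dT = 837821.2600
V1^2 = 4869.5275
V2 = sqrt(842690.7875) = 917.9819 m/s

917.9819 m/s


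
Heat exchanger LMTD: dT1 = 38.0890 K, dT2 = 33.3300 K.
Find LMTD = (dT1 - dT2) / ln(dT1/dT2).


dT1/dT2 = 1.1428
ln(dT1/dT2) = 0.1335
LMTD = 4.7590 / 0.1335 = 35.6566 K

35.6566 K


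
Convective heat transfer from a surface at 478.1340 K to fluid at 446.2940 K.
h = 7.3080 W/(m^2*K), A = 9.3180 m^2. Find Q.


dT = 31.8400 K
Q = 7.3080 * 9.3180 * 31.8400 = 2168.1749 W

2168.1749 W


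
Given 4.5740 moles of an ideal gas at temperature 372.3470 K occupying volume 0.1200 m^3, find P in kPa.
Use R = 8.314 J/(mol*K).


P = nRT/V = 4.5740 * 8.314 * 372.3470 / 0.1200
= 14159.6996 / 0.1200 = 117997.4966 Pa = 117.9975 kPa

117.9975 kPa


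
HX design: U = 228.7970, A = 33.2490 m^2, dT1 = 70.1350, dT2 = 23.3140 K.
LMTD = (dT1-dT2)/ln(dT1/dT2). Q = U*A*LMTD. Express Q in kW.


LMTD = 42.5117 K
Q = 228.7970 * 33.2490 * 42.5117 = 323397.8864 W = 323.3979 kW

323.3979 kW


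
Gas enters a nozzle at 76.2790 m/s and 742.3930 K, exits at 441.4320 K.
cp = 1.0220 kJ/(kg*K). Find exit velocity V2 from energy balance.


dT = 300.9610 K
2*cp*1000*dT = 615164.2840
V1^2 = 5818.4858
V2 = sqrt(620982.7698) = 788.0246 m/s

788.0246 m/s


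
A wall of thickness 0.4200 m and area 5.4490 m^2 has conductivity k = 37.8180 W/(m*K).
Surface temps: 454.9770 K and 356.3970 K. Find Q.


dT = 98.5800 K
Q = 37.8180 * 5.4490 * 98.5800 / 0.4200 = 48367.6390 W

48367.6390 W


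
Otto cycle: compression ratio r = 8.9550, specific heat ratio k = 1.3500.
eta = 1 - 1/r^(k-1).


r^(k-1) = 2.1539
eta = 1 - 1/2.1539 = 0.5357 = 53.5723%

53.5723%


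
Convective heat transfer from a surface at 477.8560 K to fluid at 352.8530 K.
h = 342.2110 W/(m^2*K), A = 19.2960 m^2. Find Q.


dT = 125.0030 K
Q = 342.2110 * 19.2960 * 125.0030 = 825432.7419 W

825432.7419 W


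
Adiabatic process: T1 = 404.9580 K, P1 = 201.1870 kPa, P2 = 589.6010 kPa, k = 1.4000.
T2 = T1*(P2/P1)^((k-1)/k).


(k-1)/k = 0.2857
(P2/P1)^exp = 1.3596
T2 = 404.9580 * 1.3596 = 550.5879 K

550.5879 K


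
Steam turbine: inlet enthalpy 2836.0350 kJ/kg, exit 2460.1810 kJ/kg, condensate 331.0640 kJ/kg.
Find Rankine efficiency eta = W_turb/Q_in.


W = 375.8540 kJ/kg
Q_in = 2504.9710 kJ/kg
eta = 0.1500 = 15.0043%

eta = 15.0043%


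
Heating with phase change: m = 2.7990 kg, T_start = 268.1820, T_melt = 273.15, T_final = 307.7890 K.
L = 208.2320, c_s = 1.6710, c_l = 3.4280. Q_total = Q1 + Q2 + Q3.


Q1 (sensible, solid) = 2.7990 * 1.6710 * 4.9680 = 23.2360 kJ
Q2 (latent) = 2.7990 * 208.2320 = 582.8414 kJ
Q3 (sensible, liquid) = 2.7990 * 3.4280 * 34.6390 = 332.3602 kJ
Q_total = 938.4376 kJ

938.4376 kJ


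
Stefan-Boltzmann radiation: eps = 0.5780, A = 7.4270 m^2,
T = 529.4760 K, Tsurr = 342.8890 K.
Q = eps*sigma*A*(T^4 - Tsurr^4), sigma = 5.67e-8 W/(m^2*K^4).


T^4 = 7.8593e+10
Tsurr^4 = 1.3823e+10
Q = 0.5780 * 5.67e-8 * 7.4270 * 6.4770e+10 = 15765.1169 W

15765.1169 W


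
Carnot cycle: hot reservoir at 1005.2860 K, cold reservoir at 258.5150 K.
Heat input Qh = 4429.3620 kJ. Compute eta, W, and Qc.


eta = 1 - 258.5150/1005.2860 = 0.7428
W = 0.7428 * 4429.3620 = 3290.3264 kJ
Qc = 4429.3620 - 3290.3264 = 1139.0356 kJ

eta = 74.2844%, W = 3290.3264 kJ, Qc = 1139.0356 kJ


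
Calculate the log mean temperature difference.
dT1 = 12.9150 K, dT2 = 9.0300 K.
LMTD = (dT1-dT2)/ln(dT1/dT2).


dT1/dT2 = 1.4302
ln(dT1/dT2) = 0.3578
LMTD = 3.8850 / 0.3578 = 10.8569 K

10.8569 K


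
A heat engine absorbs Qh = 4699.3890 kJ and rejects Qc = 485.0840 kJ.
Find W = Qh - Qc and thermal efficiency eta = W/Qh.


W = 4699.3890 - 485.0840 = 4214.3050 kJ
eta = 4214.3050 / 4699.3890 = 0.8968 = 89.6777%

W = 4214.3050 kJ, eta = 89.6777%


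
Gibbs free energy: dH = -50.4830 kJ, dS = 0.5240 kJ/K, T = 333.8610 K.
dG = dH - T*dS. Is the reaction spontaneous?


T*dS = 333.8610 * 0.5240 = 174.9432 kJ
dG = -50.4830 - 174.9432 = -225.4262 kJ (spontaneous)

dG = -225.4262 kJ, spontaneous


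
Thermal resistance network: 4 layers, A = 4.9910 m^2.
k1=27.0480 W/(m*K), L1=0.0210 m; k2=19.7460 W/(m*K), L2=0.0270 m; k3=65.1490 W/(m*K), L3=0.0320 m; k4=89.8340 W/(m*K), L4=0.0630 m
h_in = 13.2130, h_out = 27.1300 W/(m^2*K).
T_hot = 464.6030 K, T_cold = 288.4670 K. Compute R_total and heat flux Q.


R_conv_in = 1/(13.2130*4.9910) = 0.0152
R_1 = 0.0210/(27.0480*4.9910) = 0.0002
R_2 = 0.0270/(19.7460*4.9910) = 0.0003
R_3 = 0.0320/(65.1490*4.9910) = 9.8413e-05
R_4 = 0.0630/(89.8340*4.9910) = 0.0001
R_conv_out = 1/(27.1300*4.9910) = 0.0074
R_total = 0.0232 K/W
Q = 176.1360 / 0.0232 = 7586.3268 W

R_total = 0.0232 K/W, Q = 7586.3268 W


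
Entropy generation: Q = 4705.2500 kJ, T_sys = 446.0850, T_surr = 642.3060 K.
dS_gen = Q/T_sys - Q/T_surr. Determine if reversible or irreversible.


dS_sys = 4705.2500/446.0850 = 10.5479 kJ/K
dS_surr = -4705.2500/642.3060 = -7.3256 kJ/K
dS_gen = 10.5479 - 7.3256 = 3.2223 kJ/K (irreversible)

dS_gen = 3.2223 kJ/K, irreversible


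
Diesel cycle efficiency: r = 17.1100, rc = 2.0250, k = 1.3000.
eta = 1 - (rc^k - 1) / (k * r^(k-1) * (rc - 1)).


r^(k-1) = 2.3441
rc^k = 2.5024
eta = 0.5190 = 51.9010%

51.9010%


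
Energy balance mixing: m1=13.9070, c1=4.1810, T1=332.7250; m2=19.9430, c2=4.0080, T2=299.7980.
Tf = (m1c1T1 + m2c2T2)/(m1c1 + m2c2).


num = 43309.6677
den = 138.0767
Tf = 313.6638 K

313.6638 K


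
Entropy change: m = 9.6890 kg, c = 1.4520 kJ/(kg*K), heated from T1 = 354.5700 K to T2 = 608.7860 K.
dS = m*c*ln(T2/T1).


T2/T1 = 1.7170
ln(T2/T1) = 0.5406
dS = 9.6890 * 1.4520 * 0.5406 = 7.6048 kJ/K

7.6048 kJ/K


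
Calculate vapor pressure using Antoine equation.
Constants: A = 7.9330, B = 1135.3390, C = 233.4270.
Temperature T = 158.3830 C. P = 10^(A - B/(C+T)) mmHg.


C+T = 391.8100
B/(C+T) = 2.8977
log10(P) = 7.9330 - 2.8977 = 5.0353
P = 10^5.0353 = 108473.2255 mmHg

108473.2255 mmHg


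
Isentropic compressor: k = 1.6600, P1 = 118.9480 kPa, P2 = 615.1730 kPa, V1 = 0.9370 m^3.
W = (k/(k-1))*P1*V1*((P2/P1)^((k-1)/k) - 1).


(k-1)/k = 0.3976
(P2/P1)^exp = 1.9219
W = 2.5152 * 118.9480 * 0.9370 * (1.9219 - 1) = 258.4381 kJ

258.4381 kJ


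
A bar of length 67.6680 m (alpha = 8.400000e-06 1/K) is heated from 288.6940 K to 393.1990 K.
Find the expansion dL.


dT = 104.5050 K
dL = 8.400000e-06 * 67.6680 * 104.5050 = 0.059402 m
L_final = 67.727402 m

dL = 0.059402 m


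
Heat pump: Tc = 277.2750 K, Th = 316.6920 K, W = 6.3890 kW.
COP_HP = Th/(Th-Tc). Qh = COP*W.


COP = 316.6920 / 39.4170 = 8.0344
Qh = 8.0344 * 6.3890 = 51.3318 kW

COP = 8.0344, Qh = 51.3318 kW


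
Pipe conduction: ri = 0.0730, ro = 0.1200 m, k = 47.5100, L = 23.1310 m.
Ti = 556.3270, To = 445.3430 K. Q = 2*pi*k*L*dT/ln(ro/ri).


dT = 110.9840 K
ln(ro/ri) = 0.4970
Q = 2*pi*47.5100*23.1310*110.9840 / 0.4970 = 1541824.9409 W

1541824.9409 W


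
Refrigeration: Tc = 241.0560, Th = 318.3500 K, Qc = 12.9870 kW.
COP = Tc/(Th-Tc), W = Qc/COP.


COP = 241.0560 / 77.2940 = 3.1187
W = 12.9870 / 3.1187 = 4.1642 kW

COP = 3.1187, W = 4.1642 kW


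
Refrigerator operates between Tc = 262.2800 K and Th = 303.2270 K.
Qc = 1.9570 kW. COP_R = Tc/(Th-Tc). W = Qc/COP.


COP = 262.2800 / 40.9470 = 6.4054
W = 1.9570 / 6.4054 = 0.3055 kW

COP = 6.4054, W = 0.3055 kW


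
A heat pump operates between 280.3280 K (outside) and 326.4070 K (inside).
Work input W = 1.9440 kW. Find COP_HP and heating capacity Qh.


COP = 326.4070 / 46.0790 = 7.0836
Qh = 7.0836 * 1.9440 = 13.7706 kW

COP = 7.0836, Qh = 13.7706 kW


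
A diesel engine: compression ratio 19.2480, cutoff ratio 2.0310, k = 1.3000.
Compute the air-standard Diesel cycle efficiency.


r^(k-1) = 2.4284
rc^k = 2.5120
eta = 0.5354 = 53.5442%

53.5442%


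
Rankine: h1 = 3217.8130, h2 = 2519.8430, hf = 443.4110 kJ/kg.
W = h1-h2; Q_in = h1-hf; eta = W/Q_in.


W = 697.9700 kJ/kg
Q_in = 2774.4020 kJ/kg
eta = 0.2516 = 25.1575%

eta = 25.1575%


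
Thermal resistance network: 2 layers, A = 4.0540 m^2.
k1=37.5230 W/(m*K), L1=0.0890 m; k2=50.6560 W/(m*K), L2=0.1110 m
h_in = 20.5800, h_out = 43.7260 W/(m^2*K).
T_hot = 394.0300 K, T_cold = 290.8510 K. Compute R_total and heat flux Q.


R_conv_in = 1/(20.5800*4.0540) = 0.0120
R_1 = 0.0890/(37.5230*4.0540) = 0.0006
R_2 = 0.1110/(50.6560*4.0540) = 0.0005
R_conv_out = 1/(43.7260*4.0540) = 0.0056
R_total = 0.0188 K/W
Q = 103.1790 / 0.0188 = 5502.0705 W

R_total = 0.0188 K/W, Q = 5502.0705 W


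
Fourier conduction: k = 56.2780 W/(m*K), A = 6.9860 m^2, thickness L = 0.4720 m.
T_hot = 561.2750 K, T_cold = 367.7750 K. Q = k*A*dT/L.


dT = 193.5000 K
Q = 56.2780 * 6.9860 * 193.5000 / 0.4720 = 161178.1650 W

161178.1650 W


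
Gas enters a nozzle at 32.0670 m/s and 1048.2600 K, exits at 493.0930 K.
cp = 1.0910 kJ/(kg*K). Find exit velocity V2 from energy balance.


dT = 555.1670 K
2*cp*1000*dT = 1211374.3940
V1^2 = 1028.2925
V2 = sqrt(1212402.6865) = 1101.0916 m/s

1101.0916 m/s


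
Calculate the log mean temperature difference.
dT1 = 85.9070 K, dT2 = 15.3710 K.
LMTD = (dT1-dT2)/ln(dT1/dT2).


dT1/dT2 = 5.5889
ln(dT1/dT2) = 1.7208
LMTD = 70.5360 / 1.7208 = 40.9906 K

40.9906 K


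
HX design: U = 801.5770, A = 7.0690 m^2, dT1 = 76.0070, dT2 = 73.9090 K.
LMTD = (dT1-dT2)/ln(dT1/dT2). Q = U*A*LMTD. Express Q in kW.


LMTD = 74.9531 K
Q = 801.5770 * 7.0690 * 74.9531 = 424710.3701 W = 424.7104 kW

424.7104 kW


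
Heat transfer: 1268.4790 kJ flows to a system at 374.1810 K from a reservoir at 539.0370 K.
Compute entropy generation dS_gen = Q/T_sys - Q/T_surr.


dS_sys = 1268.4790/374.1810 = 3.3900 kJ/K
dS_surr = -1268.4790/539.0370 = -2.3532 kJ/K
dS_gen = 3.3900 - 2.3532 = 1.0368 kJ/K (irreversible)

dS_gen = 1.0368 kJ/K, irreversible


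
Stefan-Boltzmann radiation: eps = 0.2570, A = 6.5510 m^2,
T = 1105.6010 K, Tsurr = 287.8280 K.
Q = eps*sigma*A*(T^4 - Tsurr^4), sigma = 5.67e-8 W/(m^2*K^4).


T^4 = 1.4941e+12
Tsurr^4 = 6.8633e+09
Q = 0.2570 * 5.67e-8 * 6.5510 * 1.4873e+12 = 141976.9916 W

141976.9916 W


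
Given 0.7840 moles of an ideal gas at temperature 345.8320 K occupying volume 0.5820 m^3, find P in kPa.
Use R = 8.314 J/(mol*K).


P = nRT/V = 0.7840 * 8.314 * 345.8320 / 0.5820
= 2254.1938 / 0.5820 = 3873.1853 Pa = 3.8732 kPa

3.8732 kPa


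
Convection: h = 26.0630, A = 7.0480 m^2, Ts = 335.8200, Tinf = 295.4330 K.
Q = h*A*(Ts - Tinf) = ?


dT = 40.3870 K
Q = 26.0630 * 7.0480 * 40.3870 = 7418.7698 W

7418.7698 W


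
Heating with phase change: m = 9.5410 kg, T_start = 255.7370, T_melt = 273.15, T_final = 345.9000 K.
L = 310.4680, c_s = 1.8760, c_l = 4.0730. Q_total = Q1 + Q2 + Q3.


Q1 (sensible, solid) = 9.5410 * 1.8760 * 17.4130 = 311.6738 kJ
Q2 (latent) = 9.5410 * 310.4680 = 2962.1752 kJ
Q3 (sensible, liquid) = 9.5410 * 4.0730 * 72.7500 = 2827.1009 kJ
Q_total = 6100.9499 kJ

6100.9499 kJ


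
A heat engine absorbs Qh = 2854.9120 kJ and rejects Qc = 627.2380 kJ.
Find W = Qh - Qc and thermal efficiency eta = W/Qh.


W = 2854.9120 - 627.2380 = 2227.6740 kJ
eta = 2227.6740 / 2854.9120 = 0.7803 = 78.0295%

W = 2227.6740 kJ, eta = 78.0295%


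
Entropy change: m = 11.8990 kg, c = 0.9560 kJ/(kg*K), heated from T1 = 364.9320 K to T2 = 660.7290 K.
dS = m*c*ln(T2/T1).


T2/T1 = 1.8106
ln(T2/T1) = 0.5936
dS = 11.8990 * 0.9560 * 0.5936 = 6.7528 kJ/K

6.7528 kJ/K


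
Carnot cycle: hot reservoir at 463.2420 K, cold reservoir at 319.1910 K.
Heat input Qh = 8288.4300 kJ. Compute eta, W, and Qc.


eta = 1 - 319.1910/463.2420 = 0.3110
W = 0.3110 * 8288.4300 = 2577.3929 kJ
Qc = 8288.4300 - 2577.3929 = 5711.0371 kJ

eta = 31.0963%, W = 2577.3929 kJ, Qc = 5711.0371 kJ


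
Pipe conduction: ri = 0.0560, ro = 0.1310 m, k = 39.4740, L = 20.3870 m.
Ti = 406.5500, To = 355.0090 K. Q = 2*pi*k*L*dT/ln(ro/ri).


dT = 51.5410 K
ln(ro/ri) = 0.8498
Q = 2*pi*39.4740*20.3870*51.5410 / 0.8498 = 306659.9932 W

306659.9932 W


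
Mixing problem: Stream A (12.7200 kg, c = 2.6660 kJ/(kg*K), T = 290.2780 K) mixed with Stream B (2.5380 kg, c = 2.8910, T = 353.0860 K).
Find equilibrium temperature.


num = 12434.4866
den = 41.2489
Tf = 301.4503 K

301.4503 K


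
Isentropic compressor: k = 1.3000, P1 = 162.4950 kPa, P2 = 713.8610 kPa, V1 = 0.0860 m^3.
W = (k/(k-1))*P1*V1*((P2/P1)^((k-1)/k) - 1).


(k-1)/k = 0.2308
(P2/P1)^exp = 1.4071
W = 4.3333 * 162.4950 * 0.0860 * (1.4071 - 1) = 24.6540 kJ

24.6540 kJ


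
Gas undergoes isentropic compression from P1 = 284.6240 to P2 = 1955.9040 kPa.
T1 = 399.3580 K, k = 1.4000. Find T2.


(k-1)/k = 0.2857
(P2/P1)^exp = 1.7345
T2 = 399.3580 * 1.7345 = 692.6709 K

692.6709 K


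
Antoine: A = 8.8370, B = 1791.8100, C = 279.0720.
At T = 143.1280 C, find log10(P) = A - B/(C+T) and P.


C+T = 422.2000
B/(C+T) = 4.2440
log10(P) = 8.8370 - 4.2440 = 4.5930
P = 10^4.5930 = 39175.6405 mmHg

39175.6405 mmHg


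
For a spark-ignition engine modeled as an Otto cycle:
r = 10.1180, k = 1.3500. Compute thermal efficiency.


r^(k-1) = 2.2479
eta = 1 - 1/2.2479 = 0.5551 = 55.5147%

55.5147%


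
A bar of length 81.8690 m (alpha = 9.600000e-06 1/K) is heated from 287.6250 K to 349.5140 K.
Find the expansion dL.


dT = 61.8890 K
dL = 9.600000e-06 * 81.8690 * 61.8890 = 0.048641 m
L_final = 81.917641 m

dL = 0.048641 m


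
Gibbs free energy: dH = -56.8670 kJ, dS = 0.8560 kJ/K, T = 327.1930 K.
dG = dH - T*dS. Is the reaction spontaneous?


T*dS = 327.1930 * 0.8560 = 280.0772 kJ
dG = -56.8670 - 280.0772 = -336.9442 kJ (spontaneous)

dG = -336.9442 kJ, spontaneous


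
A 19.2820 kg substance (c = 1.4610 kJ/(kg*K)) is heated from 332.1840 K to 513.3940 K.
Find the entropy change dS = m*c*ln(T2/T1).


T2/T1 = 1.5455
ln(T2/T1) = 0.4354
dS = 19.2820 * 1.4610 * 0.4354 = 12.2644 kJ/K

12.2644 kJ/K


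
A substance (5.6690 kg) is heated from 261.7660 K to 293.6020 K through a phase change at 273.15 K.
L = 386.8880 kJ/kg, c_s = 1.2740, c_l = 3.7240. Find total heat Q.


Q1 (sensible, solid) = 5.6690 * 1.2740 * 11.3840 = 82.2187 kJ
Q2 (latent) = 5.6690 * 386.8880 = 2193.2681 kJ
Q3 (sensible, liquid) = 5.6690 * 3.7240 * 20.4520 = 431.7695 kJ
Q_total = 2707.2563 kJ

2707.2563 kJ


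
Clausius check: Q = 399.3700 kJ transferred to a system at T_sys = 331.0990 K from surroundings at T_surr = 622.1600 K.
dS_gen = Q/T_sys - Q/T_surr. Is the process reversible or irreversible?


dS_sys = 399.3700/331.0990 = 1.2062 kJ/K
dS_surr = -399.3700/622.1600 = -0.6419 kJ/K
dS_gen = 1.2062 - 0.6419 = 0.5643 kJ/K (irreversible)

dS_gen = 0.5643 kJ/K, irreversible


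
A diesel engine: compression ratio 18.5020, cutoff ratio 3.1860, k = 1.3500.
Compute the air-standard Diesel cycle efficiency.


r^(k-1) = 2.7767
rc^k = 4.7795
eta = 0.5388 = 53.8764%

53.8764%


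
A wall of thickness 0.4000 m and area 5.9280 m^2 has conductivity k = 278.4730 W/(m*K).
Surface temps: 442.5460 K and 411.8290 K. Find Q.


dT = 30.7170 K
Q = 278.4730 * 5.9280 * 30.7170 / 0.4000 = 126768.1332 W

126768.1332 W


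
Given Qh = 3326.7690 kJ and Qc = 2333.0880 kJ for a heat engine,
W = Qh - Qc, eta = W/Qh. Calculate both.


W = 3326.7690 - 2333.0880 = 993.6810 kJ
eta = 993.6810 / 3326.7690 = 0.2987 = 29.8693%

W = 993.6810 kJ, eta = 29.8693%


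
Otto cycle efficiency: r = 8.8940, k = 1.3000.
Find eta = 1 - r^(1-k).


r^(k-1) = 1.9263
eta = 1 - 1/1.9263 = 0.4809 = 48.0876%

48.0876%


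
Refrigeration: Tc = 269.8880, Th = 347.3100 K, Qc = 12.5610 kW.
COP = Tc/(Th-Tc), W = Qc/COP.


COP = 269.8880 / 77.4220 = 3.4859
W = 12.5610 / 3.4859 = 3.6033 kW

COP = 3.4859, W = 3.6033 kW


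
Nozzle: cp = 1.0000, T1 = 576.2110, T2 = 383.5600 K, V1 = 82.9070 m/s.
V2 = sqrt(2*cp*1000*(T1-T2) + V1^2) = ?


dT = 192.6510 K
2*cp*1000*dT = 385302.0000
V1^2 = 6873.5706
V2 = sqrt(392175.5706) = 626.2392 m/s

626.2392 m/s


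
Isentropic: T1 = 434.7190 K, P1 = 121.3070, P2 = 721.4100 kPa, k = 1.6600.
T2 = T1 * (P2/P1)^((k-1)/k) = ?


(k-1)/k = 0.3976
(P2/P1)^exp = 2.0317
T2 = 434.7190 * 2.0317 = 883.2047 K

883.2047 K


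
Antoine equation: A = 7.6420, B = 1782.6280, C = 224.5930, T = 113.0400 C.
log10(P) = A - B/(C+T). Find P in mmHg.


C+T = 337.6330
B/(C+T) = 5.2798
log10(P) = 7.6420 - 5.2798 = 2.3622
P = 10^2.3622 = 230.2607 mmHg

230.2607 mmHg


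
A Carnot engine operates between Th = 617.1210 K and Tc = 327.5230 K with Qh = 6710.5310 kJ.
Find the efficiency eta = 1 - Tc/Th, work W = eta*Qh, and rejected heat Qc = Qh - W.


eta = 1 - 327.5230/617.1210 = 0.4693
W = 0.4693 * 6710.5310 = 3149.0686 kJ
Qc = 6710.5310 - 3149.0686 = 3561.4624 kJ

eta = 46.9273%, W = 3149.0686 kJ, Qc = 3561.4624 kJ


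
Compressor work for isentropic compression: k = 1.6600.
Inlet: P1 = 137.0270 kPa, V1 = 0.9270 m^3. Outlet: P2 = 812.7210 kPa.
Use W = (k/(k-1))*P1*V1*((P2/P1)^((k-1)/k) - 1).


(k-1)/k = 0.3976
(P2/P1)^exp = 2.0295
W = 2.5152 * 137.0270 * 0.9270 * (2.0295 - 1) = 328.9126 kJ

328.9126 kJ


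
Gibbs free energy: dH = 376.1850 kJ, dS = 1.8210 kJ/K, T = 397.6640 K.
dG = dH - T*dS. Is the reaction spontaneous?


T*dS = 397.6640 * 1.8210 = 724.1461 kJ
dG = 376.1850 - 724.1461 = -347.9611 kJ (spontaneous)

dG = -347.9611 kJ, spontaneous
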